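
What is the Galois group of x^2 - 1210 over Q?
Gal(K/Q) = Z/2Z (cyclic of order 2)

x^2 - 1210 is irreducible over Q since 1210 is not a rational square. The splitting field Q(sqrt(1210)) has degree 2 over Q, and its unique nontrivial automorphism is sqrt(1210) ↦ -sqrt(1210). Hence Gal(Q(sqrt(1210))/Q) = Z/2Z.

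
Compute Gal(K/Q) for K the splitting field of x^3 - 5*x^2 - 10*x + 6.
Gal(K/Q) = S_3 (symmetric group of order 6)

Compute the discriminant of x^3 + (-5)*x^2 + (-10)*x + (6): Δ = 13928. Since Δ is not a rational square, the Galois group is not contained in A_3; it must be the full S_3 (irreducibility of the cubic rules out anything smaller).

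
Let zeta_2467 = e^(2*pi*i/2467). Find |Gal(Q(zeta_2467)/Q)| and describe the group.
|Gal(Q(zeta_2467)/Q)| = phi(2467) = 2466; group ≅ (Z/2467Z)^* ≅ Z/2466Z

The n-th cyclotomic polynomial Φ_2467(x) is the minimal polynomial of zeta_2467 over Q and has degree phi(2467) = 2466. So Q(zeta_2467) is a degree-2466 Galois extension with Galois group (Z/2467Z)^*. (Z/2467Z)^* is cyclic since 2467 is an odd prime power (or 4). Hence Gal(Q(zeta_2467)/Q) ≅ Z/2466Z.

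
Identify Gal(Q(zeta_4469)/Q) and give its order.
|Gal(Q(zeta_4469)/Q)| = phi(4469) = 4320; group ≅ (Z/4469Z)^* ≅ Z/40Z × Z/108Z

The n-th cyclotomic polynomial Φ_4469(x) is the minimal polynomial of zeta_4469 over Q and has degree phi(4469) = 4320. So Q(zeta_4469) is a degree-4320 Galois extension with Galois group (Z/4469Z)^*. By CRT, (Z/4469Z)^* ≅ (Z/41Z)^* × (Z/109Z)^*. Each prime-power unit group is (Z/41Z)^* ≅ Z/40Z; (Z/109Z)^* ≅ Z/108Z. Hence Gal(Q(zeta_4469)/Q) ≅ Z/40Z × Z/108Z.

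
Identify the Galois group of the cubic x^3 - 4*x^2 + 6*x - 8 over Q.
Gal(K/Q) = S_3 (symmetric group of order 6)

Compute the discriminant of x^3 + (-4)*x^2 + (6)*x + (-8): Δ = -608. Since Δ is not a rational square, the Galois group is not contained in A_3; it must be the full S_3 (irreducibility of the cubic rules out anything smaller).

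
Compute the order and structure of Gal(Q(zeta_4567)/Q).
|Gal(Q(zeta_4567)/Q)| = phi(4567) = 4566; group ≅ (Z/4567Z)^* ≅ Z/4566Z

The n-th cyclotomic polynomial Φ_4567(x) is the minimal polynomial of zeta_4567 over Q and has degree phi(4567) = 4566. So Q(zeta_4567) is a degree-4566 Galois extension with Galois group (Z/4567Z)^*. (Z/4567Z)^* is cyclic since 4567 is an odd prime power (or 4). Hence Gal(Q(zeta_4567)/Q) ≅ Z/4566Z.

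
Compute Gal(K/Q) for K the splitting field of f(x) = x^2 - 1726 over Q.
Gal(K/Q) = Z/2Z (cyclic of order 2)

x^2 - 1726 is irreducible over Q since 1726 is not a rational square. The splitting field Q(sqrt(1726)) has degree 2 over Q, and its unique nontrivial automorphism is sqrt(1726) ↦ -sqrt(1726). Hence Gal(Q(sqrt(1726))/Q) = Z/2Z.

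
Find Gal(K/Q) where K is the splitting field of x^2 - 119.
Gal(K/Q) = Z/2Z (cyclic of order 2)

x^2 - 119 is irreducible over Q since 119 is not a rational square. The splitting field Q(sqrt(119)) has degree 2 over Q, and its unique nontrivial automorphism is sqrt(119) ↦ -sqrt(119). Hence Gal(Q(sqrt(119))/Q) = Z/2Z.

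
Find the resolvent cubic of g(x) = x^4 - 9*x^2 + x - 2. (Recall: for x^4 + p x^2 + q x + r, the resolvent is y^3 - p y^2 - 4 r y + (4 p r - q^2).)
h(y) = y^3 + 9*y^2 + 8*y + 71

Identify coefficients: p = -9, q = 1, r = -2.
Plug into h(y) = y^3 - p y^2 - 4 r y + (4 p r - q^2):
  h(y) = y^3 - (-9) y^2 - 4*(-2) y + (4*(-9)*(-2) - (1)^2)
       = y^3 + (9) y^2 + (8) y + (71).
Simplifying: h(y) = y^3 + 9*y^2 + 8*y + 71.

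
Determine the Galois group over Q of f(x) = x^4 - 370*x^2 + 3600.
Gal(K/Q) = Z/2Z (cyclic of order 2)

f factors as (x^2 - 360)(x^2 - 10), so the splitting field is K = Q(sqrt(360), sqrt(10)). The squarefree part of 360 is 10 and the squarefree part of 10 is also 10, so sqrt(360) and sqrt(10) are both rational multiples of sqrt(10). Hence Q(sqrt(360)) = Q(sqrt(10)) = Q(sqrt(10)), and the splitting field collapses to a single degree-2 extension with Galois group Z/2Z.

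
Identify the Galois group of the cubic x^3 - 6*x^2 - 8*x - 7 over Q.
Gal(K/Q) = S_3 (symmetric group of order 6)

Compute the discriminant of x^3 + (-6)*x^2 + (-8)*x + (-7): Δ = -9067. Since Δ is not a rational square, the Galois group is not contained in A_3; it must be the full S_3 (irreducibility of the cubic rules out anything smaller).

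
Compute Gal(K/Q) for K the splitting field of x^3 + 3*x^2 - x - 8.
Gal(K/Q) = S_3 (symmetric group of order 6)

Compute the discriminant of x^3 + (3)*x^2 + (-1)*x + (-8): Δ = -419. Since Δ is not a rational square, the Galois group is not contained in A_3; it must be the full S_3 (irreducibility of the cubic rules out anything smaller).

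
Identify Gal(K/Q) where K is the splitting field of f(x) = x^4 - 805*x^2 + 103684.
Gal(K/Q) = Z/2Z (cyclic of order 2)

f factors as (x^2 - 644)(x^2 - 161), so the splitting field is K = Q(sqrt(644), sqrt(161)). The squarefree part of 644 is 161 and the squarefree part of 161 is also 161, so sqrt(644) and sqrt(161) are both rational multiples of sqrt(161). Hence Q(sqrt(644)) = Q(sqrt(161)) = Q(sqrt(161)), and the splitting field collapses to a single degree-2 extension with Galois group Z/2Z.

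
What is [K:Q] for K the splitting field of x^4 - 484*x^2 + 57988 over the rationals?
[K:Q] = 4

f factors as (x^2 - 218)(x^2 - 266); the splitting field is K = Q(sqrt(218), sqrt(266)). Since 218, 266, and 57988 are all non-squares in Q, the three subfields Q(sqrt(218)), Q(sqrt(266)), Q(sqrt(57988)) are distinct degree-2 extensions, so [K:Q] = 4 (Klein four Galois group).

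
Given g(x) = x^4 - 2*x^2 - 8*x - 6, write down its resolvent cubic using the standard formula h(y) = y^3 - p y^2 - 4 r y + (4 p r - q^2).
h(y) = y^3 + 2*y^2 + 24*y - 16

Identify coefficients: p = -2, q = -8, r = -6.
Plug into h(y) = y^3 - p y^2 - 4 r y + (4 p r - q^2):
  h(y) = y^3 - (-2) y^2 - 4*(-6) y + (4*(-2)*(-6) - (-8)^2)
       = y^3 + (2) y^2 + (24) y + (-16).
Simplifying: h(y) = y^3 + 2*y^2 + 24*y - 16.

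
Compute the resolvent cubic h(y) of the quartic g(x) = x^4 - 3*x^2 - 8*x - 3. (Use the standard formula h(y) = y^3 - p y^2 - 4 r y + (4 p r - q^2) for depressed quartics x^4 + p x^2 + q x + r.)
h(y) = y^3 + 3*y^2 + 12*y - 28

Identify coefficients: p = -3, q = -8, r = -3.
Plug into h(y) = y^3 - p y^2 - 4 r y + (4 p r - q^2):
  h(y) = y^3 - (-3) y^2 - 4*(-3) y + (4*(-3)*(-3) - (-8)^2)
       = y^3 + (3) y^2 + (12) y + (-28).
Simplifying: h(y) = y^3 + 3*y^2 + 12*y - 28.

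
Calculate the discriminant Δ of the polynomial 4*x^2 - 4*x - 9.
Δ = 160

For a quadratic a x^2 + b x + c the discriminant is Δ = b^2 - 4ac = (-4)^2 - 4*(4)*(-9) = 16 - (-144) = 160.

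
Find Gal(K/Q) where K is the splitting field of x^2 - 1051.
Gal(K/Q) = Z/2Z (cyclic of order 2)

x^2 - 1051 is irreducible over Q since 1051 is not a rational square. The splitting field Q(sqrt(1051)) has degree 2 over Q, and its unique nontrivial automorphism is sqrt(1051) ↦ -sqrt(1051). Hence Gal(Q(sqrt(1051))/Q) = Z/2Z.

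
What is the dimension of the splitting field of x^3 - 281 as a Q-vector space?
[K:Q] = 6

x^3 - 281 has one real root r = 281^(1/3) and two complex roots r*zeta_3, r*zeta_3^2 where zeta_3 = e^(2*pi*i/3). The splitting field is Q(r, zeta_3). [Q(r):Q] = 3 and [Q(zeta_3):Q] = 2 with gcd = 1, so [Q(r, zeta_3):Q] = 3 * 2 = 6.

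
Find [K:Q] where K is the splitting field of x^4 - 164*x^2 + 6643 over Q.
[K:Q] = 4

f factors as (x^2 - 73)(x^2 - 91); the splitting field is K = Q(sqrt(73), sqrt(91)). Since 73, 91, and 6643 are all non-squares in Q, the three subfields Q(sqrt(73)), Q(sqrt(91)), Q(sqrt(6643)) are distinct degree-2 extensions, so [K:Q] = 4 (Klein four Galois group).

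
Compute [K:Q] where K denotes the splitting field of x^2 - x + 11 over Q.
[K:Q] = 2

The discriminant of x^2 + (-1)*x + (11) is b^2 - 4c = 1 - (44) = -43. Since -43 is not a perfect square in Q, the polynomial is irreducible over Q. Its two roots generate a degree-2 extension, so [K:Q] = 2.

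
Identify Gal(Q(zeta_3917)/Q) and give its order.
|Gal(Q(zeta_3917)/Q)| = phi(3917) = 3916; group ≅ (Z/3917Z)^* ≅ Z/3916Z

The n-th cyclotomic polynomial Φ_3917(x) is the minimal polynomial of zeta_3917 over Q and has degree phi(3917) = 3916. So Q(zeta_3917) is a degree-3916 Galois extension with Galois group (Z/3917Z)^*. (Z/3917Z)^* is cyclic since 3917 is an odd prime power (or 4). Hence Gal(Q(zeta_3917)/Q) ≅ Z/3916Z.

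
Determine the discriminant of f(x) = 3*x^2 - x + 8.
Δ = -95

For a quadratic a x^2 + b x + c the discriminant is Δ = b^2 - 4ac = (-1)^2 - 4*(3)*(8) = 1 - (96) = -95.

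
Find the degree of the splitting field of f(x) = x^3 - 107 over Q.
[K:Q] = 6

x^3 - 107 has one real root r = 107^(1/3) and two complex roots r*zeta_3, r*zeta_3^2 where zeta_3 = e^(2*pi*i/3). The splitting field is Q(r, zeta_3). [Q(r):Q] = 3 and [Q(zeta_3):Q] = 2 with gcd = 1, so [Q(r, zeta_3):Q] = 3 * 2 = 6.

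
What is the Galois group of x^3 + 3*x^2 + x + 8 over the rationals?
Gal(K/Q) = S_3 (symmetric group of order 6)

Compute the discriminant of x^3 + (3)*x^2 + (1)*x + (8): Δ = -2155. Since Δ is not a rational square, the Galois group is not contained in A_3; it must be the full S_3 (irreducibility of the cubic rules out anything smaller).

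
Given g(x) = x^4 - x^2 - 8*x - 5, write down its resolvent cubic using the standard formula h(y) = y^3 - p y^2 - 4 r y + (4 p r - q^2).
h(y) = y^3 + y^2 + 20*y - 44

Identify coefficients: p = -1, q = -8, r = -5.
Plug into h(y) = y^3 - p y^2 - 4 r y + (4 p r - q^2):
  h(y) = y^3 - (-1) y^2 - 4*(-5) y + (4*(-1)*(-5) - (-8)^2)
       = y^3 + (1) y^2 + (20) y + (-44).
Simplifying: h(y) = y^3 + y^2 + 20*y - 44.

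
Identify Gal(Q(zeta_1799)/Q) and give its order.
|Gal(Q(zeta_1799)/Q)| = phi(1799) = 1536; group ≅ (Z/1799Z)^* ≅ Z/6Z × Z/256Z

The n-th cyclotomic polynomial Φ_1799(x) is the minimal polynomial of zeta_1799 over Q and has degree phi(1799) = 1536. So Q(zeta_1799) is a degree-1536 Galois extension with Galois group (Z/1799Z)^*. By CRT, (Z/1799Z)^* ≅ (Z/7Z)^* × (Z/257Z)^*. Each prime-power unit group is (Z/7Z)^* ≅ Z/6Z; (Z/257Z)^* ≅ Z/256Z. Hence Gal(Q(zeta_1799)/Q) ≅ Z/6Z × Z/256Z.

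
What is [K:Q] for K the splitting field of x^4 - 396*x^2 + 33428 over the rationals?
[K:Q] = 4

f factors as (x^2 - 122)(x^2 - 274); the splitting field is K = Q(sqrt(122), sqrt(274)). Since 122, 274, and 33428 are all non-squares in Q, the three subfields Q(sqrt(122)), Q(sqrt(274)), Q(sqrt(33428)) are distinct degree-2 extensions, so [K:Q] = 4 (Klein four Galois group).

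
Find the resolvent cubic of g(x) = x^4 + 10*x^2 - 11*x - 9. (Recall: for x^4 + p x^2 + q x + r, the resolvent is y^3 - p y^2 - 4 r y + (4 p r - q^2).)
h(y) = y^3 - 10*y^2 + 36*y - 481

Identify coefficients: p = 10, q = -11, r = -9.
Plug into h(y) = y^3 - p y^2 - 4 r y + (4 p r - q^2):
  h(y) = y^3 - (10) y^2 - 4*(-9) y + (4*(10)*(-9) - (-11)^2)
       = y^3 + (-10) y^2 + (36) y + (-481).
Simplifying: h(y) = y^3 - 10*y^2 + 36*y - 481.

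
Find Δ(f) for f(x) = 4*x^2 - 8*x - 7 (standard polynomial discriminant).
Δ = 176

For a quadratic a x^2 + b x + c the discriminant is Δ = b^2 - 4ac = (-8)^2 - 4*(4)*(-7) = 64 - (-112) = 176.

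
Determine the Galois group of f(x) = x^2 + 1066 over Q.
Gal(K/Q) = Z/2Z (cyclic of order 2)

x^2 + 1066 is irreducible over Q since -1066 is not a rational square. The splitting field Q(sqrt(-1066)) has degree 2 over Q, and its unique nontrivial automorphism is sqrt(-1066) ↦ -sqrt(-1066). Hence Gal(Q(sqrt(-1066))/Q) = Z/2Z.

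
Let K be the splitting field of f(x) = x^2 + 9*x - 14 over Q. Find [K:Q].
[K:Q] = 2

The discriminant of x^2 + (9)*x + (-14) is b^2 - 4c = 81 - (-56) = 137. Since 137 is not a perfect square in Q, the polynomial is irreducible over Q. Its two roots generate a degree-2 extension, so [K:Q] = 2.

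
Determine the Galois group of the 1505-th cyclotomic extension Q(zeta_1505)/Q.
|Gal(Q(zeta_1505)/Q)| = phi(1505) = 1008; group ≅ (Z/1505Z)^* ≅ Z/4Z × Z/6Z × Z/42Z

The n-th cyclotomic polynomial Φ_1505(x) is the minimal polynomial of zeta_1505 over Q and has degree phi(1505) = 1008. So Q(zeta_1505) is a degree-1008 Galois extension with Galois group (Z/1505Z)^*. By CRT, (Z/1505Z)^* ≅ (Z/5Z)^* × (Z/7Z)^* × (Z/43Z)^*. Each prime-power unit group is (Z/5Z)^* ≅ Z/4Z; (Z/7Z)^* ≅ Z/6Z; (Z/43Z)^* ≅ Z/42Z. Hence Gal(Q(zeta_1505)/Q) ≅ Z/4Z × Z/6Z × Z/42Z.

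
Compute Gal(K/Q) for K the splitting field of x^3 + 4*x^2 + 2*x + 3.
Gal(K/Q) = S_3 (symmetric group of order 6)

Compute the discriminant of x^3 + (4)*x^2 + (2)*x + (3): Δ = -547. Since Δ is not a rational square, the Galois group is not contained in A_3; it must be the full S_3 (irreducibility of the cubic rules out anything smaller).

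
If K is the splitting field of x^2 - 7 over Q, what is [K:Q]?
[K:Q] = 2

The polynomial x^2 - 7 is irreducible over Q since 7 is not a perfect square. Its splitting field is Q(sqrt(7)), which has degree 2 over Q.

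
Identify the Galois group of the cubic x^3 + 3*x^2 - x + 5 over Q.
Gal(K/Q) = S_3 (symmetric group of order 6)

Compute the discriminant of x^3 + (3)*x^2 + (-1)*x + (5): Δ = -1472. Since Δ is not a rational square, the Galois group is not contained in A_3; it must be the full S_3 (irreducibility of the cubic rules out anything smaller).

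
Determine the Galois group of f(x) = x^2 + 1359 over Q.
Gal(K/Q) = Z/2Z (cyclic of order 2)

x^2 + 1359 is irreducible over Q since -1359 is not a rational square. The splitting field Q(sqrt(-1359)) has degree 2 over Q, and its unique nontrivial automorphism is sqrt(-1359) ↦ -sqrt(-1359). Hence Gal(Q(sqrt(-1359))/Q) = Z/2Z.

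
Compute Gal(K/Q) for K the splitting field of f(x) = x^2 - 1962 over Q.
Gal(K/Q) = Z/2Z (cyclic of order 2)

x^2 - 1962 is irreducible over Q since 1962 is not a rational square. The splitting field Q(sqrt(1962)) has degree 2 over Q, and its unique nontrivial automorphism is sqrt(1962) ↦ -sqrt(1962). Hence Gal(Q(sqrt(1962))/Q) = Z/2Z.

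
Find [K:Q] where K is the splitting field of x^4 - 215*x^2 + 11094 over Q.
[K:Q] = 4

f factors as (x^2 - 86)(x^2 - 129); the splitting field is K = Q(sqrt(86), sqrt(129)). Since 86, 129, and 11094 are all non-squares in Q, the three subfields Q(sqrt(86)), Q(sqrt(129)), Q(sqrt(11094)) are distinct degree-2 extensions, so [K:Q] = 4 (Klein four Galois group).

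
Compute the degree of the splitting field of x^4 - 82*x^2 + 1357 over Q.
[K:Q] = 4

f factors as (x^2 - 59)(x^2 - 23); the splitting field is K = Q(sqrt(59), sqrt(23)). Since 59, 23, and 1357 are all non-squares in Q, the three subfields Q(sqrt(59)), Q(sqrt(23)), Q(sqrt(1357)) are distinct degree-2 extensions, so [K:Q] = 4 (Klein four Galois group).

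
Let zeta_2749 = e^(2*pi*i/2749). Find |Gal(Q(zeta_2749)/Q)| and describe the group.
|Gal(Q(zeta_2749)/Q)| = phi(2749) = 2748; group ≅ (Z/2749Z)^* ≅ Z/2748Z

The n-th cyclotomic polynomial Φ_2749(x) is the minimal polynomial of zeta_2749 over Q and has degree phi(2749) = 2748. So Q(zeta_2749) is a degree-2748 Galois extension with Galois group (Z/2749Z)^*. (Z/2749Z)^* is cyclic since 2749 is an odd prime power (or 4). Hence Gal(Q(zeta_2749)/Q) ≅ Z/2748Z.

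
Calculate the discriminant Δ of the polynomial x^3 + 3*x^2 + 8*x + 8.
Δ = -608

For x^3 + a x^2 + b x + c the discriminant is Δ = 18 a b c - 4 a^3 c + a^2 b^2 - 4 b^3 - 27 c^2.
Plug a = 3, b = 8, c = 8:
  18*(3)*(8)*(8) - 4*(3)^3*(8) + (3)^2*(8)^2 - 4*(8)^3 - 27*(8)^2
  = 3456 + (-864) + 576 + (-2048) + (-1728)
  = -608.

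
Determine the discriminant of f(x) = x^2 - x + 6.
Δ = -23

For a quadratic a x^2 + b x + c the discriminant is Δ = b^2 - 4ac = (-1)^2 - 4*(1)*(6) = 1 - (24) = -23.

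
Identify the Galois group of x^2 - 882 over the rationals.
Gal(K/Q) = Z/2Z (cyclic of order 2)

x^2 - 882 is irreducible over Q since 882 is not a rational square. The splitting field Q(sqrt(882)) has degree 2 over Q, and its unique nontrivial automorphism is sqrt(882) ↦ -sqrt(882). Hence Gal(Q(sqrt(882))/Q) = Z/2Z.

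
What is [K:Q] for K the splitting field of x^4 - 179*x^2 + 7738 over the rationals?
[K:Q] = 4

f factors as (x^2 - 73)(x^2 - 106); the splitting field is K = Q(sqrt(73), sqrt(106)). Since 73, 106, and 7738 are all non-squares in Q, the three subfields Q(sqrt(73)), Q(sqrt(106)), Q(sqrt(7738)) are distinct degree-2 extensions, so [K:Q] = 4 (Klein four Galois group).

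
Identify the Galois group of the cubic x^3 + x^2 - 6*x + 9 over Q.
Gal(K/Q) = S_3 (symmetric group of order 6)

Compute the discriminant of x^3 + (1)*x^2 + (-6)*x + (9): Δ = -2295. Since Δ is not a rational square, the Galois group is not contained in A_3; it must be the full S_3 (irreducibility of the cubic rules out anything smaller).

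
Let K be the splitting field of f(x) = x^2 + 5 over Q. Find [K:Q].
[K:Q] = 2

The discriminant of x^2 + (0)*x + (5) is b^2 - 4c = 0 - (20) = -20. Since -20 is not a perfect square in Q, the polynomial is irreducible over Q. Its two roots generate a degree-2 extension, so [K:Q] = 2.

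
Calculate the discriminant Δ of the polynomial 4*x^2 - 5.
Δ = 80

For a quadratic a x^2 + b x + c the discriminant is Δ = b^2 - 4ac = (0)^2 - 4*(4)*(-5) = 0 - (-80) = 80.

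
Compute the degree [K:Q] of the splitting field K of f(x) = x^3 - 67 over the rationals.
[K:Q] = 6

x^3 - 67 has one real root r = 67^(1/3) and two complex roots r*zeta_3, r*zeta_3^2 where zeta_3 = e^(2*pi*i/3). The splitting field is Q(r, zeta_3). [Q(r):Q] = 3 and [Q(zeta_3):Q] = 2 with gcd = 1, so [Q(r, zeta_3):Q] = 3 * 2 = 6.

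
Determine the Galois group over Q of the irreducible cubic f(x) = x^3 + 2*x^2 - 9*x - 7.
Gal(K/Q) = S_3 (symmetric group of order 6)

Compute the discriminant of x^3 + (2)*x^2 + (-9)*x + (-7): Δ = 4409. Since Δ is not a rational square, the Galois group is not contained in A_3; it must be the full S_3 (irreducibility of the cubic rules out anything smaller).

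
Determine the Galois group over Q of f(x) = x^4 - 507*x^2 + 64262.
Gal(K/Q) = V_4 (Klein four-group, Z/2Z × Z/2Z)

f factors as (x^2 - 254)(x^2 - 253), so the splitting field is K = Q(sqrt(254), sqrt(253)). The elements 254, 253, 64262 are all non-squares in Q, so sqrt(254) and sqrt(253) generate independent quadratic extensions. Thus [K:Q] = 4 and Gal(K/Q) is generated by the two order-2 automorphisms sqrt(254) ↦ -sqrt(254) and sqrt(253) ↦ -sqrt(253), giving V_4.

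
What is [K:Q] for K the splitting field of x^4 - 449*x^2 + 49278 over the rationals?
[K:Q] = 4

f factors as (x^2 - 258)(x^2 - 191); the splitting field is K = Q(sqrt(258), sqrt(191)). Since 258, 191, and 49278 are all non-squares in Q, the three subfields Q(sqrt(258)), Q(sqrt(191)), Q(sqrt(49278)) are distinct degree-2 extensions, so [K:Q] = 4 (Klein four Galois group).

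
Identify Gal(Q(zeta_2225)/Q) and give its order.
|Gal(Q(zeta_2225)/Q)| = phi(2225) = 1760; group ≅ (Z/2225Z)^* ≅ Z/20Z × Z/88Z

The n-th cyclotomic polynomial Φ_2225(x) is the minimal polynomial of zeta_2225 over Q and has degree phi(2225) = 1760. So Q(zeta_2225) is a degree-1760 Galois extension with Galois group (Z/2225Z)^*. By CRT, (Z/2225Z)^* ≅ (Z/25Z)^* × (Z/89Z)^*. Each prime-power unit group is (Z/25Z)^* ≅ Z/20Z; (Z/89Z)^* ≅ Z/88Z. Hence Gal(Q(zeta_2225)/Q) ≅ Z/20Z × Z/88Z.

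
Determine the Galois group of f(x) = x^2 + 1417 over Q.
Gal(K/Q) = Z/2Z (cyclic of order 2)

x^2 + 1417 is irreducible over Q since -1417 is not a rational square. The splitting field Q(sqrt(-1417)) has degree 2 over Q, and its unique nontrivial automorphism is sqrt(-1417) ↦ -sqrt(-1417). Hence Gal(Q(sqrt(-1417))/Q) = Z/2Z.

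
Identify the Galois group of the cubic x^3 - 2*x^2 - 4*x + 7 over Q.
Gal(K/Q) = S_3 (symmetric group of order 6)

Compute the discriminant of x^3 + (-2)*x^2 + (-4)*x + (7): Δ = 229. Since Δ is not a rational square, the Galois group is not contained in A_3; it must be the full S_3 (irreducibility of the cubic rules out anything smaller).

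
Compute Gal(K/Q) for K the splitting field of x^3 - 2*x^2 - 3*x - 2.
Gal(K/Q) = S_3 (symmetric group of order 6)

Compute the discriminant of x^3 + (-2)*x^2 + (-3)*x + (-2): Δ = -244. Since Δ is not a rational square, the Galois group is not contained in A_3; it must be the full S_3 (irreducibility of the cubic rules out anything smaller).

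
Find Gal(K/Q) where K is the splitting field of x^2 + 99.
Gal(K/Q) = Z/2Z (cyclic of order 2)

x^2 + 99 is irreducible over Q since -99 is not a rational square. The splitting field Q(sqrt(-99)) has degree 2 over Q, and its unique nontrivial automorphism is sqrt(-99) ↦ -sqrt(-99). Hence Gal(Q(sqrt(-99))/Q) = Z/2Z.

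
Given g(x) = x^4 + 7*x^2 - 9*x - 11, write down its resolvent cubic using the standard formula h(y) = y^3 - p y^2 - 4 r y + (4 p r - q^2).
h(y) = y^3 - 7*y^2 + 44*y - 389

Identify coefficients: p = 7, q = -9, r = -11.
Plug into h(y) = y^3 - p y^2 - 4 r y + (4 p r - q^2):
  h(y) = y^3 - (7) y^2 - 4*(-11) y + (4*(7)*(-11) - (-9)^2)
       = y^3 + (-7) y^2 + (44) y + (-389).
Simplifying: h(y) = y^3 - 7*y^2 + 44*y - 389.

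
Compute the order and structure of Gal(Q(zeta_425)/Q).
|Gal(Q(zeta_425)/Q)| = phi(425) = 320; group ≅ (Z/425Z)^* ≅ Z/16Z × Z/20Z

The n-th cyclotomic polynomial Φ_425(x) is the minimal polynomial of zeta_425 over Q and has degree phi(425) = 320. So Q(zeta_425) is a degree-320 Galois extension with Galois group (Z/425Z)^*. By CRT, (Z/425Z)^* ≅ (Z/25Z)^* × (Z/17Z)^*. Each prime-power unit group is (Z/25Z)^* ≅ Z/20Z; (Z/17Z)^* ≅ Z/16Z. Hence Gal(Q(zeta_425)/Q) ≅ Z/16Z × Z/20Z.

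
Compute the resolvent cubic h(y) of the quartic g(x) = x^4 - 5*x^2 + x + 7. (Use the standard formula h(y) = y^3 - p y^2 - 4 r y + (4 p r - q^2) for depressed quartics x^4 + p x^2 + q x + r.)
h(y) = y^3 + 5*y^2 - 28*y - 141

Identify coefficients: p = -5, q = 1, r = 7.
Plug into h(y) = y^3 - p y^2 - 4 r y + (4 p r - q^2):
  h(y) = y^3 - (-5) y^2 - 4*(7) y + (4*(-5)*(7) - (1)^2)
       = y^3 + (5) y^2 + (-28) y + (-141).
Simplifying: h(y) = y^3 + 5*y^2 - 28*y - 141.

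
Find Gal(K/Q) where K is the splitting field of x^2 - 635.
Gal(K/Q) = Z/2Z (cyclic of order 2)

x^2 - 635 is irreducible over Q since 635 is not a rational square. The splitting field Q(sqrt(635)) has degree 2 over Q, and its unique nontrivial automorphism is sqrt(635) ↦ -sqrt(635). Hence Gal(Q(sqrt(635))/Q) = Z/2Z.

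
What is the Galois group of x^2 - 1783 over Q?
Gal(K/Q) = Z/2Z (cyclic of order 2)

x^2 - 1783 is irreducible over Q since 1783 is not a rational square. The splitting field Q(sqrt(1783)) has degree 2 over Q, and its unique nontrivial automorphism is sqrt(1783) ↦ -sqrt(1783). Hence Gal(Q(sqrt(1783))/Q) = Z/2Z.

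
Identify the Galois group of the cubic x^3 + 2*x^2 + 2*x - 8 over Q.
Gal(K/Q) = S_3 (symmetric group of order 6)

Compute the discriminant of x^3 + (2)*x^2 + (2)*x + (-8): Δ = -2064. Since Δ is not a rational square, the Galois group is not contained in A_3; it must be the full S_3 (irreducibility of the cubic rules out anything smaller).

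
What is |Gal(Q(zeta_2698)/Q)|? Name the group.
|Gal(Q(zeta_2698)/Q)| = phi(2698) = 1260; group ≅ (Z/2698Z)^* ≅ Z/18Z × Z/70Z

The n-th cyclotomic polynomial Φ_2698(x) is the minimal polynomial of zeta_2698 over Q and has degree phi(2698) = 1260. So Q(zeta_2698) is a degree-1260 Galois extension with Galois group (Z/2698Z)^*. By CRT, (Z/2698Z)^* ≅ (Z/2Z)^* × (Z/19Z)^* × (Z/71Z)^*. Each prime-power unit group is (Z/2Z)^* ≅ trivial group (order 1); (Z/19Z)^* ≅ Z/18Z; (Z/71Z)^* ≅ Z/70Z. Hence Gal(Q(zeta_2698)/Q) ≅ Z/18Z × Z/70Z.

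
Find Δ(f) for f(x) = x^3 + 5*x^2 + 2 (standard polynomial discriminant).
Δ = -1108

For x^3 + a x^2 + b x + c the discriminant is Δ = 18 a b c - 4 a^3 c + a^2 b^2 - 4 b^3 - 27 c^2.
Plug a = 5, b = 0, c = 2:
  18*(5)*(0)*(2) - 4*(5)^3*(2) + (5)^2*(0)^2 - 4*(0)^3 - 27*(2)^2
  = 0 + (-1000) + 0 + (0) + (-108)
  = -1108.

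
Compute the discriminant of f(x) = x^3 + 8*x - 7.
Δ = -3371

For a depressed cubic x^3 + p x + q the discriminant is Δ = -4 p^3 - 27 q^2 = -4*(8)^3 - 27*(-7)^2 = -2048 - 1323 = -3371.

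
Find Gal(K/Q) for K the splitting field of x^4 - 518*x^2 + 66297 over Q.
Gal(K/Q) = V_4 (Klein four-group, Z/2Z × Z/2Z)

f factors as (x^2 - 287)(x^2 - 231), so the splitting field is K = Q(sqrt(287), sqrt(231)). The elements 287, 231, 66297 are all non-squares in Q, so sqrt(287) and sqrt(231) generate independent quadratic extensions. Thus [K:Q] = 4 and Gal(K/Q) is generated by the two order-2 automorphisms sqrt(287) ↦ -sqrt(287) and sqrt(231) ↦ -sqrt(231), giving V_4.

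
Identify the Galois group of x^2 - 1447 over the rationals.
Gal(K/Q) = Z/2Z (cyclic of order 2)

x^2 - 1447 is irreducible over Q since 1447 is not a rational square. The splitting field Q(sqrt(1447)) has degree 2 over Q, and its unique nontrivial automorphism is sqrt(1447) ↦ -sqrt(1447). Hence Gal(Q(sqrt(1447))/Q) = Z/2Z.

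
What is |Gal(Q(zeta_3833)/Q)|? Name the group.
|Gal(Q(zeta_3833)/Q)| = phi(3833) = 3832; group ≅ (Z/3833Z)^* ≅ Z/3832Z

The n-th cyclotomic polynomial Φ_3833(x) is the minimal polynomial of zeta_3833 over Q and has degree phi(3833) = 3832. So Q(zeta_3833) is a degree-3832 Galois extension with Galois group (Z/3833Z)^*. (Z/3833Z)^* is cyclic since 3833 is an odd prime power (or 4). Hence Gal(Q(zeta_3833)/Q) ≅ Z/3832Z.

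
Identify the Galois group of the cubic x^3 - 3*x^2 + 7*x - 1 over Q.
Gal(K/Q) = S_3 (symmetric group of order 6)

Compute the discriminant of x^3 + (-3)*x^2 + (7)*x + (-1): Δ = -688. Since Δ is not a rational square, the Galois group is not contained in A_3; it must be the full S_3 (irreducibility of the cubic rules out anything smaller).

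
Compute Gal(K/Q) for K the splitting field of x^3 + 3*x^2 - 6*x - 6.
Gal(K/Q) = S_3 (symmetric group of order 6)

Compute the discriminant of x^3 + (3)*x^2 + (-6)*x + (-6): Δ = 2808. Since Δ is not a rational square, the Galois group is not contained in A_3; it must be the full S_3 (irreducibility of the cubic rules out anything smaller).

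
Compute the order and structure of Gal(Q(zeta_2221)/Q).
|Gal(Q(zeta_2221)/Q)| = phi(2221) = 2220; group ≅ (Z/2221Z)^* ≅ Z/2220Z

The n-th cyclotomic polynomial Φ_2221(x) is the minimal polynomial of zeta_2221 over Q and has degree phi(2221) = 2220. So Q(zeta_2221) is a degree-2220 Galois extension with Galois group (Z/2221Z)^*. (Z/2221Z)^* is cyclic since 2221 is an odd prime power (or 4). Hence Gal(Q(zeta_2221)/Q) ≅ Z/2220Z.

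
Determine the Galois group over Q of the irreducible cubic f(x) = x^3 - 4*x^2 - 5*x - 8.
Gal(K/Q) = S_3 (symmetric group of order 6)

Compute the discriminant of x^3 + (-4)*x^2 + (-5)*x + (-8): Δ = -5756. Since Δ is not a rational square, the Galois group is not contained in A_3; it must be the full S_3 (irreducibility of the cubic rules out anything smaller).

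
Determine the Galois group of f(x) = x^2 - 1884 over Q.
Gal(K/Q) = Z/2Z (cyclic of order 2)

x^2 - 1884 is irreducible over Q since 1884 is not a rational square. The splitting field Q(sqrt(1884)) has degree 2 over Q, and its unique nontrivial automorphism is sqrt(1884) ↦ -sqrt(1884). Hence Gal(Q(sqrt(1884))/Q) = Z/2Z.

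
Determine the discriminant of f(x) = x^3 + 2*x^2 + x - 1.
Δ = -31

For x^3 + a x^2 + b x + c the discriminant is Δ = 18 a b c - 4 a^3 c + a^2 b^2 - 4 b^3 - 27 c^2.
Plug a = 2, b = 1, c = -1:
  18*(2)*(1)*(-1) - 4*(2)^3*(-1) + (2)^2*(1)^2 - 4*(1)^3 - 27*(-1)^2
  = -36 + (32) + 4 + (-4) + (-27)
  = -31.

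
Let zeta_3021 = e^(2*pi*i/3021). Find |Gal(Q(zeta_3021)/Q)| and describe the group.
|Gal(Q(zeta_3021)/Q)| = phi(3021) = 1872; group ≅ (Z/3021Z)^* ≅ Z/2Z × Z/18Z × Z/52Z

The n-th cyclotomic polynomial Φ_3021(x) is the minimal polynomial of zeta_3021 over Q and has degree phi(3021) = 1872. So Q(zeta_3021) is a degree-1872 Galois extension with Galois group (Z/3021Z)^*. By CRT, (Z/3021Z)^* ≅ (Z/3Z)^* × (Z/19Z)^* × (Z/53Z)^*. Each prime-power unit group is (Z/3Z)^* ≅ Z/2Z; (Z/19Z)^* ≅ Z/18Z; (Z/53Z)^* ≅ Z/52Z. Hence Gal(Q(zeta_3021)/Q) ≅ Z/2Z × Z/18Z × Z/52Z.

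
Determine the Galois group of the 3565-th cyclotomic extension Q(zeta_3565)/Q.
|Gal(Q(zeta_3565)/Q)| = phi(3565) = 2640; group ≅ (Z/3565Z)^* ≅ Z/4Z × Z/22Z × Z/30Z

The n-th cyclotomic polynomial Φ_3565(x) is the minimal polynomial of zeta_3565 over Q and has degree phi(3565) = 2640. So Q(zeta_3565) is a degree-2640 Galois extension with Galois group (Z/3565Z)^*. By CRT, (Z/3565Z)^* ≅ (Z/5Z)^* × (Z/23Z)^* × (Z/31Z)^*. Each prime-power unit group is (Z/5Z)^* ≅ Z/4Z; (Z/23Z)^* ≅ Z/22Z; (Z/31Z)^* ≅ Z/30Z. Hence Gal(Q(zeta_3565)/Q) ≅ Z/4Z × Z/22Z × Z/30Z.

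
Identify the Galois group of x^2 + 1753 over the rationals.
Gal(K/Q) = Z/2Z (cyclic of order 2)

x^2 + 1753 is irreducible over Q since -1753 is not a rational square. The splitting field Q(sqrt(-1753)) has degree 2 over Q, and its unique nontrivial automorphism is sqrt(-1753) ↦ -sqrt(-1753). Hence Gal(Q(sqrt(-1753))/Q) = Z/2Z.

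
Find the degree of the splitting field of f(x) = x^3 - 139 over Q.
[K:Q] = 6

x^3 - 139 has one real root r = 139^(1/3) and two complex roots r*zeta_3, r*zeta_3^2 where zeta_3 = e^(2*pi*i/3). The splitting field is Q(r, zeta_3). [Q(r):Q] = 3 and [Q(zeta_3):Q] = 2 with gcd = 1, so [Q(r, zeta_3):Q] = 3 * 2 = 6.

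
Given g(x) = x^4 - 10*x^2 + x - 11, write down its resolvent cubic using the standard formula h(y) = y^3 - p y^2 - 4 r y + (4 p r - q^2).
h(y) = y^3 + 10*y^2 + 44*y + 439

Identify coefficients: p = -10, q = 1, r = -11.
Plug into h(y) = y^3 - p y^2 - 4 r y + (4 p r - q^2):
  h(y) = y^3 - (-10) y^2 - 4*(-11) y + (4*(-10)*(-11) - (1)^2)
       = y^3 + (10) y^2 + (44) y + (439).
Simplifying: h(y) = y^3 + 10*y^2 + 44*y + 439.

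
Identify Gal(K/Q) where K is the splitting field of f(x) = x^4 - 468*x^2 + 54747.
Gal(K/Q) = V_4 (Klein four-group, Z/2Z × Z/2Z)

f factors as (x^2 - 237)(x^2 - 231), so the splitting field is K = Q(sqrt(237), sqrt(231)). The elements 237, 231, 54747 are all non-squares in Q, so sqrt(237) and sqrt(231) generate independent quadratic extensions. Thus [K:Q] = 4 and Gal(K/Q) is generated by the two order-2 automorphisms sqrt(237) ↦ -sqrt(237) and sqrt(231) ↦ -sqrt(231), giving V_4.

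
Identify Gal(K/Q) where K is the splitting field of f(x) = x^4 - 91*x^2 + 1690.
Gal(K/Q) = V_4 (Klein four-group, Z/2Z × Z/2Z)

f factors as (x^2 - 65)(x^2 - 26), so the splitting field is K = Q(sqrt(65), sqrt(26)). The elements 65, 26, 1690 are all non-squares in Q, so sqrt(65) and sqrt(26) generate independent quadratic extensions. Thus [K:Q] = 4 and Gal(K/Q) is generated by the two order-2 automorphisms sqrt(65) ↦ -sqrt(65) and sqrt(26) ↦ -sqrt(26), giving V_4.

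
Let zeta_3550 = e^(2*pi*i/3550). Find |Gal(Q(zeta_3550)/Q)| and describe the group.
|Gal(Q(zeta_3550)/Q)| = phi(3550) = 1400; group ≅ (Z/3550Z)^* ≅ Z/20Z × Z/70Z

The n-th cyclotomic polynomial Φ_3550(x) is the minimal polynomial of zeta_3550 over Q and has degree phi(3550) = 1400. So Q(zeta_3550) is a degree-1400 Galois extension with Galois group (Z/3550Z)^*. By CRT, (Z/3550Z)^* ≅ (Z/2Z)^* × (Z/25Z)^* × (Z/71Z)^*. Each prime-power unit group is (Z/2Z)^* ≅ trivial group (order 1); (Z/25Z)^* ≅ Z/20Z; (Z/71Z)^* ≅ Z/70Z. Hence Gal(Q(zeta_3550)/Q) ≅ Z/20Z × Z/70Z.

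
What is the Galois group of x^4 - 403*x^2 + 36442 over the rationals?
Gal(K/Q) = V_4 (Klein four-group, Z/2Z × Z/2Z)

f factors as (x^2 - 266)(x^2 - 137), so the splitting field is K = Q(sqrt(266), sqrt(137)). The elements 266, 137, 36442 are all non-squares in Q, so sqrt(266) and sqrt(137) generate independent quadratic extensions. Thus [K:Q] = 4 and Gal(K/Q) is generated by the two order-2 automorphisms sqrt(266) ↦ -sqrt(266) and sqrt(137) ↦ -sqrt(137), giving V_4.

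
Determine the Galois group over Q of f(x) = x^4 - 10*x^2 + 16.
Gal(K/Q) = Z/2Z (cyclic of order 2)

f factors as (x^2 - 8)(x^2 - 2), so the splitting field is K = Q(sqrt(8), sqrt(2)). The squarefree part of 8 is 2 and the squarefree part of 2 is also 2, so sqrt(8) and sqrt(2) are both rational multiples of sqrt(2). Hence Q(sqrt(8)) = Q(sqrt(2)) = Q(sqrt(2)), and the splitting field collapses to a single degree-2 extension with Galois group Z/2Z.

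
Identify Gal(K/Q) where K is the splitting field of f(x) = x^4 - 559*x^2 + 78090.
Gal(K/Q) = V_4 (Klein four-group, Z/2Z × Z/2Z)

f factors as (x^2 - 274)(x^2 - 285), so the splitting field is K = Q(sqrt(274), sqrt(285)). The elements 274, 285, 78090 are all non-squares in Q, so sqrt(274) and sqrt(285) generate independent quadratic extensions. Thus [K:Q] = 4 and Gal(K/Q) is generated by the two order-2 automorphisms sqrt(274) ↦ -sqrt(274) and sqrt(285) ↦ -sqrt(285), giving V_4.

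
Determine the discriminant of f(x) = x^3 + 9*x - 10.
Δ = -5616

For a depressed cubic x^3 + p x + q the discriminant is Δ = -4 p^3 - 27 q^2 = -4*(9)^3 - 27*(-10)^2 = -2916 - 2700 = -5616.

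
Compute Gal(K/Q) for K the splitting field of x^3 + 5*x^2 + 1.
Gal(K/Q) = S_3 (symmetric group of order 6)

Compute the discriminant of x^3 + (5)*x^2 + (0)*x + (1): Δ = -527. Since Δ is not a rational square, the Galois group is not contained in A_3; it must be the full S_3 (irreducibility of the cubic rules out anything smaller).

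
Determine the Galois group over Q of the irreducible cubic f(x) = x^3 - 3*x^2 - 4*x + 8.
Gal(K/Q) = S_3 (symmetric group of order 6)

Compute the discriminant of x^3 + (-3)*x^2 + (-4)*x + (8): Δ = 1264. Since Δ is not a rational square, the Galois group is not contained in A_3; it must be the full S_3 (irreducibility of the cubic rules out anything smaller).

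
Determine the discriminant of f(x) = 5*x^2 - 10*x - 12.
Δ = 340

For a quadratic a x^2 + b x + c the discriminant is Δ = b^2 - 4ac = (-10)^2 - 4*(5)*(-12) = 100 - (-240) = 340.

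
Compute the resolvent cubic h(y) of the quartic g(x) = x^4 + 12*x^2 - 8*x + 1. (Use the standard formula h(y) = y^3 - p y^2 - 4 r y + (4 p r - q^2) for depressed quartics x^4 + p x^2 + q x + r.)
h(y) = y^3 - 12*y^2 - 4*y - 16

Identify coefficients: p = 12, q = -8, r = 1.
Plug into h(y) = y^3 - p y^2 - 4 r y + (4 p r - q^2):
  h(y) = y^3 - (12) y^2 - 4*(1) y + (4*(12)*(1) - (-8)^2)
       = y^3 + (-12) y^2 + (-4) y + (-16).
Simplifying: h(y) = y^3 - 12*y^2 - 4*y - 16.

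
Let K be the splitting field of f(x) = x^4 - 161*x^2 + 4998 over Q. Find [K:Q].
[K:Q] = 4

f factors as (x^2 - 42)(x^2 - 119); the splitting field is K = Q(sqrt(42), sqrt(119)). Since 42, 119, and 4998 are all non-squares in Q, the three subfields Q(sqrt(42)), Q(sqrt(119)), Q(sqrt(4998)) are distinct degree-2 extensions, so [K:Q] = 4 (Klein four Galois group).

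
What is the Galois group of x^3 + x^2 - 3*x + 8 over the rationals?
Gal(K/Q) = S_3 (symmetric group of order 6)

Compute the discriminant of x^3 + (1)*x^2 + (-3)*x + (8): Δ = -2075. Since Δ is not a rational square, the Galois group is not contained in A_3; it must be the full S_3 (irreducibility of the cubic rules out anything smaller).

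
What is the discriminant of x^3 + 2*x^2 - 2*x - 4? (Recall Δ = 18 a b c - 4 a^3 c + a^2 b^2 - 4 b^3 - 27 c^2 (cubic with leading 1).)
Δ = 32

For x^3 + a x^2 + b x + c the discriminant is Δ = 18 a b c - 4 a^3 c + a^2 b^2 - 4 b^3 - 27 c^2.
Plug a = 2, b = -2, c = -4:
  18*(2)*(-2)*(-4) - 4*(2)^3*(-4) + (2)^2*(-2)^2 - 4*(-2)^3 - 27*(-4)^2
  = 288 + (128) + 16 + (32) + (-432)
  = 32.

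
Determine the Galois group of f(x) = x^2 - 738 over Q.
Gal(K/Q) = Z/2Z (cyclic of order 2)

x^2 - 738 is irreducible over Q since 738 is not a rational square. The splitting field Q(sqrt(738)) has degree 2 over Q, and its unique nontrivial automorphism is sqrt(738) ↦ -sqrt(738). Hence Gal(Q(sqrt(738))/Q) = Z/2Z.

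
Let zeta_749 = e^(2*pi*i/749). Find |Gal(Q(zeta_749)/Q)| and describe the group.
|Gal(Q(zeta_749)/Q)| = phi(749) = 636; group ≅ (Z/749Z)^* ≅ Z/6Z × Z/106Z

The n-th cyclotomic polynomial Φ_749(x) is the minimal polynomial of zeta_749 over Q and has degree phi(749) = 636. So Q(zeta_749) is a degree-636 Galois extension with Galois group (Z/749Z)^*. By CRT, (Z/749Z)^* ≅ (Z/7Z)^* × (Z/107Z)^*. Each prime-power unit group is (Z/7Z)^* ≅ Z/6Z; (Z/107Z)^* ≅ Z/106Z. Hence Gal(Q(zeta_749)/Q) ≅ Z/6Z × Z/106Z.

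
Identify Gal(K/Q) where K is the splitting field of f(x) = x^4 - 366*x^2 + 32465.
Gal(K/Q) = V_4 (Klein four-group, Z/2Z × Z/2Z)

f factors as (x^2 - 215)(x^2 - 151), so the splitting field is K = Q(sqrt(215), sqrt(151)). The elements 215, 151, 32465 are all non-squares in Q, so sqrt(215) and sqrt(151) generate independent quadratic extensions. Thus [K:Q] = 4 and Gal(K/Q) is generated by the two order-2 automorphisms sqrt(215) ↦ -sqrt(215) and sqrt(151) ↦ -sqrt(151), giving V_4.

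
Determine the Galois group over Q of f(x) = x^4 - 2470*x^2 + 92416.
Gal(K/Q) = Z/2Z (cyclic of order 2)

f factors as (x^2 - 2432)(x^2 - 38), so the splitting field is K = Q(sqrt(2432), sqrt(38)). The squarefree part of 2432 is 38 and the squarefree part of 38 is also 38, so sqrt(2432) and sqrt(38) are both rational multiples of sqrt(38). Hence Q(sqrt(2432)) = Q(sqrt(38)) = Q(sqrt(38)), and the splitting field collapses to a single degree-2 extension with Galois group Z/2Z.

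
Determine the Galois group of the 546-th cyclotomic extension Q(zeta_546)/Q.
|Gal(Q(zeta_546)/Q)| = phi(546) = 144; group ≅ (Z/546Z)^* ≅ Z/2Z × Z/6Z × Z/12Z

The n-th cyclotomic polynomial Φ_546(x) is the minimal polynomial of zeta_546 over Q and has degree phi(546) = 144. So Q(zeta_546) is a degree-144 Galois extension with Galois group (Z/546Z)^*. By CRT, (Z/546Z)^* ≅ (Z/2Z)^* × (Z/3Z)^* × (Z/7Z)^* × (Z/13Z)^*. Each prime-power unit group is (Z/2Z)^* ≅ trivial group (order 1); (Z/3Z)^* ≅ Z/2Z; (Z/7Z)^* ≅ Z/6Z; (Z/13Z)^* ≅ Z/12Z. Hence Gal(Q(zeta_546)/Q) ≅ Z/2Z × Z/6Z × Z/12Z.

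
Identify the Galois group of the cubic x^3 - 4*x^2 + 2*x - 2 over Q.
Gal(K/Q) = S_3 (symmetric group of order 6)

Compute the discriminant of x^3 + (-4)*x^2 + (2)*x + (-2): Δ = -300. Since Δ is not a rational square, the Galois group is not contained in A_3; it must be the full S_3 (irreducibility of the cubic rules out anything smaller).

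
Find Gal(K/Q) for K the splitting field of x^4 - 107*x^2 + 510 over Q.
Gal(K/Q) = V_4 (Klein four-group, Z/2Z × Z/2Z)

f factors as (x^2 - 102)(x^2 - 5), so the splitting field is K = Q(sqrt(102), sqrt(5)). The elements 102, 5, 510 are all non-squares in Q, so sqrt(102) and sqrt(5) generate independent quadratic extensions. Thus [K:Q] = 4 and Gal(K/Q) is generated by the two order-2 automorphisms sqrt(102) ↦ -sqrt(102) and sqrt(5) ↦ -sqrt(5), giving V_4.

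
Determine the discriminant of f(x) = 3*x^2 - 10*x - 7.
Δ = 184

For a quadratic a x^2 + b x + c the discriminant is Δ = b^2 - 4ac = (-10)^2 - 4*(3)*(-7) = 100 - (-84) = 184.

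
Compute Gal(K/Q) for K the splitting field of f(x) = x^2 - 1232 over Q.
Gal(K/Q) = Z/2Z (cyclic of order 2)

x^2 - 1232 is irreducible over Q since 1232 is not a rational square. The splitting field Q(sqrt(1232)) has degree 2 over Q, and its unique nontrivial automorphism is sqrt(1232) ↦ -sqrt(1232). Hence Gal(Q(sqrt(1232))/Q) = Z/2Z.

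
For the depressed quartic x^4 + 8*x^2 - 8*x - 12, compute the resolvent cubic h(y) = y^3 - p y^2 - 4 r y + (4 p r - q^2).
h(y) = y^3 - 8*y^2 + 48*y - 448

Identify coefficients: p = 8, q = -8, r = -12.
Plug into h(y) = y^3 - p y^2 - 4 r y + (4 p r - q^2):
  h(y) = y^3 - (8) y^2 - 4*(-12) y + (4*(8)*(-12) - (-8)^2)
       = y^3 + (-8) y^2 + (48) y + (-448).
Simplifying: h(y) = y^3 - 8*y^2 + 48*y - 448.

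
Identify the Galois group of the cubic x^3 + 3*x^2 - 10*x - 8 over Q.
Gal(K/Q) = S_3 (symmetric group of order 6)

Compute the discriminant of x^3 + (3)*x^2 + (-10)*x + (-8): Δ = 8356. Since Δ is not a rational square, the Galois group is not contained in A_3; it must be the full S_3 (irreducibility of the cubic rules out anything smaller).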